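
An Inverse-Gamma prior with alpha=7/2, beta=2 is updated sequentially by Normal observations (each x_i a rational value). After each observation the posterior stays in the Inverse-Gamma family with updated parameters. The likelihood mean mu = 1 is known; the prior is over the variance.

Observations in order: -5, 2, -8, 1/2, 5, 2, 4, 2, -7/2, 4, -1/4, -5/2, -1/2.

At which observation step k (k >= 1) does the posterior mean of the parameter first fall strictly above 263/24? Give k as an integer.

k = 3

obs 1: x=-5 → posterior Inverse-Gamma(4, 20)
obs 2: x=2 → posterior Inverse-Gamma(9/2, 41/2)
obs 3: x=-8 → posterior Inverse-Gamma(5, 61)
obs 4: x=1/2 → posterior Inverse-Gamma(11/2, 489/8)
obs 5: x=5 → posterior Inverse-Gamma(6, 553/8)
obs 6: x=2 → posterior Inverse-Gamma(13/2, 557/8)
obs 7: x=4 → posterior Inverse-Gamma(7, 593/8)
obs 8: x=2 → posterior Inverse-Gamma(15/2, 597/8)
obs 9: x=-7/2 → posterior Inverse-Gamma(8, 339/4)
obs 10: x=4 → posterior Inverse-Gamma(17/2, 357/4)
obs 11: x=-1/4 → posterior Inverse-Gamma(9, 2881/32)
obs 12: x=-5/2 → posterior Inverse-Gamma(19/2, 3077/32)
obs 13: x=-1/2 → posterior Inverse-Gamma(10, 3113/32)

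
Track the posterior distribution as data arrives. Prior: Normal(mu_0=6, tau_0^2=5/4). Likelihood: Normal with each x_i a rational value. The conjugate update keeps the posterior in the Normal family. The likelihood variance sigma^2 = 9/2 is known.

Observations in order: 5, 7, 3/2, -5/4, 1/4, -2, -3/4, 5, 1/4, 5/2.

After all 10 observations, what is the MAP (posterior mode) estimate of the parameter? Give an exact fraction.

obs 1: x=5 → posterior Normal(133/23, 45/46)
obs 2: x=7 → posterior Normal(6, 45/56)
obs 3: x=3/2 → posterior Normal(117/22, 15/22)
obs 4: x=-5/4 → posterior Normal(677/152, 45/76)
obs 5: x=1/4 → posterior Normal(341/86, 45/86)
obs 6: x=-2 → posterior Normal(107/32, 15/32)
obs 7: x=-3/4 → posterior Normal(627/212, 45/106)
obs 8: x=5 → posterior Normal(727/232, 45/116)
obs 9: x=1/4 → posterior Normal(61/21, 5/14)
obs 10: x=5/2 → posterior Normal(23/8, 45/136)

23/8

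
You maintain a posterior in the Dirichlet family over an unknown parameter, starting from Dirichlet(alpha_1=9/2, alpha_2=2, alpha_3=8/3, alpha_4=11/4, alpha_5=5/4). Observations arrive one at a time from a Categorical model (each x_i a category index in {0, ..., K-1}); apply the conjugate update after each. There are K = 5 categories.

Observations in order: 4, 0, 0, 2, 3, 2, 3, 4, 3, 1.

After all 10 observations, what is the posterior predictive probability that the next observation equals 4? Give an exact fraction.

obs 1: x=4 → posterior Dirichlet(9/2, 2, 8/3, 11/4, 9/4)
obs 2: x=0 → posterior Dirichlet(11/2, 2, 8/3, 11/4, 9/4)
obs 3: x=0 → posterior Dirichlet(13/2, 2, 8/3, 11/4, 9/4)
obs 4: x=2 → posterior Dirichlet(13/2, 2, 11/3, 11/4, 9/4)
obs 5: x=3 → posterior Dirichlet(13/2, 2, 11/3, 15/4, 9/4)
obs 6: x=2 → posterior Dirichlet(13/2, 2, 14/3, 15/4, 9/4)
obs 7: x=3 → posterior Dirichlet(13/2, 2, 14/3, 19/4, 9/4)
obs 8: x=4 → posterior Dirichlet(13/2, 2, 14/3, 19/4, 13/4)
obs 9: x=3 → posterior Dirichlet(13/2, 2, 14/3, 23/4, 13/4)
obs 10: x=1 → posterior Dirichlet(13/2, 3, 14/3, 23/4, 13/4)

39/278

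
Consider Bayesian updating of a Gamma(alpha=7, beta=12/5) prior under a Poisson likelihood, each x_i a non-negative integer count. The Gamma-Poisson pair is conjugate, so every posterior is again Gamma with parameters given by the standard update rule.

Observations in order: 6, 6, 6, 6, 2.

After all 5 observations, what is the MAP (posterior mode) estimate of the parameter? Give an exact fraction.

160/37

obs 1: x=6 → posterior Gamma(13, 17/5)
obs 2: x=6 → posterior Gamma(19, 22/5)
obs 3: x=6 → posterior Gamma(25, 27/5)
obs 4: x=6 → posterior Gamma(31, 32/5)
obs 5: x=2 → posterior Gamma(33, 37/5)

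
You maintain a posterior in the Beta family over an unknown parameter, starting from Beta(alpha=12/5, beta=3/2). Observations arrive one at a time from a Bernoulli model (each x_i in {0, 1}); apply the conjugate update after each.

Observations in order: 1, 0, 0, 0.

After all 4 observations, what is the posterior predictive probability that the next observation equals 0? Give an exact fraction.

45/79

obs 1: x=1 → posterior Beta(17/5, 3/2)
obs 2: x=0 → posterior Beta(17/5, 5/2)
obs 3: x=0 → posterior Beta(17/5, 7/2)
obs 4: x=0 → posterior Beta(17/5, 9/2)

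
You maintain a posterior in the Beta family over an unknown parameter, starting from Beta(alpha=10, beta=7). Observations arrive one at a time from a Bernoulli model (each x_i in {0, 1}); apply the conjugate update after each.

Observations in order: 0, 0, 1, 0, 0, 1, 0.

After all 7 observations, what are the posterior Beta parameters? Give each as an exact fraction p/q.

obs 1: x=0 → posterior Beta(10, 8)
obs 2: x=0 → posterior Beta(10, 9)
obs 3: x=1 → posterior Beta(11, 9)
obs 4: x=0 → posterior Beta(11, 10)
obs 5: x=0 → posterior Beta(11, 11)
obs 6: x=1 → posterior Beta(12, 11)
obs 7: x=0 → posterior Beta(12, 12)

alpha=12, beta=12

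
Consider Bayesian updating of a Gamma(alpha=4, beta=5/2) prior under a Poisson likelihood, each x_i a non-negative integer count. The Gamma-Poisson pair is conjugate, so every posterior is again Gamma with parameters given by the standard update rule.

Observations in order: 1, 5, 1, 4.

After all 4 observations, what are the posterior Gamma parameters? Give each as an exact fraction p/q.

alpha=15, beta=13/2

obs 1: x=1 → posterior Gamma(5, 7/2)
obs 2: x=5 → posterior Gamma(10, 9/2)
obs 3: x=1 → posterior Gamma(11, 11/2)
obs 4: x=4 → posterior Gamma(15, 13/2)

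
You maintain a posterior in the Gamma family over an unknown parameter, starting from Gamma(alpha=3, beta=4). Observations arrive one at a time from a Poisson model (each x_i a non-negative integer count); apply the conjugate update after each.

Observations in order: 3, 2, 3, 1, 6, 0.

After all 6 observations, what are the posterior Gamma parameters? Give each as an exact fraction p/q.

alpha=18, beta=10

obs 1: x=3 → posterior Gamma(6, 5)
obs 2: x=2 → posterior Gamma(8, 6)
obs 3: x=3 → posterior Gamma(11, 7)
obs 4: x=1 → posterior Gamma(12, 8)
obs 5: x=6 → posterior Gamma(18, 9)
obs 6: x=0 → posterior Gamma(18, 10)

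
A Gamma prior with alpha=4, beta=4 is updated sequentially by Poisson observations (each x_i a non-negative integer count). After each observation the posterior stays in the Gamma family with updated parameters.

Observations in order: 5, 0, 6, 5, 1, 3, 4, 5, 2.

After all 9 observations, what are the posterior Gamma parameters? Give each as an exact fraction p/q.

obs 1: x=5 → posterior Gamma(9, 5)
obs 2: x=0 → posterior Gamma(9, 6)
obs 3: x=6 → posterior Gamma(15, 7)
obs 4: x=5 → posterior Gamma(20, 8)
obs 5: x=1 → posterior Gamma(21, 9)
obs 6: x=3 → posterior Gamma(24, 10)
obs 7: x=4 → posterior Gamma(28, 11)
obs 8: x=5 → posterior Gamma(33, 12)
obs 9: x=2 → posterior Gamma(35, 13)

alpha=35, beta=13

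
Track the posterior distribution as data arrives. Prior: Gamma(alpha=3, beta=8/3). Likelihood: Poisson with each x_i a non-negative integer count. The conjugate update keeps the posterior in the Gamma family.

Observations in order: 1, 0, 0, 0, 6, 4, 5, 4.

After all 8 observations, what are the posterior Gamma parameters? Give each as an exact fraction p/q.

alpha=23, beta=32/3

obs 1: x=1 → posterior Gamma(4, 11/3)
obs 2: x=0 → posterior Gamma(4, 14/3)
obs 3: x=0 → posterior Gamma(4, 17/3)
obs 4: x=0 → posterior Gamma(4, 20/3)
obs 5: x=6 → posterior Gamma(10, 23/3)
obs 6: x=4 → posterior Gamma(14, 26/3)
obs 7: x=5 → posterior Gamma(19, 29/3)
obs 8: x=4 → posterior Gamma(23, 32/3)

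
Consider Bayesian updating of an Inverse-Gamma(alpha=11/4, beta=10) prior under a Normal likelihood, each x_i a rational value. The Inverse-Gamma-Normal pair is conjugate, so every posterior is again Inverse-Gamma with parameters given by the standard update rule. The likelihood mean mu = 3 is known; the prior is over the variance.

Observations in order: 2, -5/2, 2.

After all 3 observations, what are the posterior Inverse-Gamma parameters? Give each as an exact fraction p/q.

alpha=17/4, beta=209/8

obs 1: x=2 → posterior Inverse-Gamma(13/4, 21/2)
obs 2: x=-5/2 → posterior Inverse-Gamma(15/4, 205/8)
obs 3: x=2 → posterior Inverse-Gamma(17/4, 209/8)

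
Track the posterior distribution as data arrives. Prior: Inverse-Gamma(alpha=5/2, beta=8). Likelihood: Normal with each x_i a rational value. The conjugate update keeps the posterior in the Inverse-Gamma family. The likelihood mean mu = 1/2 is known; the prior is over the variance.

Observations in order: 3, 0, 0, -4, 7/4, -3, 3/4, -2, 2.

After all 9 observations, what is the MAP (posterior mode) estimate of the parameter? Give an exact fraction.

obs 1: x=3 → posterior Inverse-Gamma(3, 89/8)
obs 2: x=0 → posterior Inverse-Gamma(7/2, 45/4)
obs 3: x=0 → posterior Inverse-Gamma(4, 91/8)
obs 4: x=-4 → posterior Inverse-Gamma(9/2, 43/2)
obs 5: x=7/4 → posterior Inverse-Gamma(5, 713/32)
obs 6: x=-3 → posterior Inverse-Gamma(11/2, 909/32)
obs 7: x=3/4 → posterior Inverse-Gamma(6, 455/16)
obs 8: x=-2 → posterior Inverse-Gamma(13/2, 505/16)
obs 9: x=2 → posterior Inverse-Gamma(7, 523/16)

523/128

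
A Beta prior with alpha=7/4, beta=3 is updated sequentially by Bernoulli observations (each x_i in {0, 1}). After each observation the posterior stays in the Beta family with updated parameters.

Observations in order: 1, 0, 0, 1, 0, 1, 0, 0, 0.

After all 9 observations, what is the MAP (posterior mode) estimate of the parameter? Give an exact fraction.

15/47

obs 1: x=1 → posterior Beta(11/4, 3)
obs 2: x=0 → posterior Beta(11/4, 4)
obs 3: x=0 → posterior Beta(11/4, 5)
obs 4: x=1 → posterior Beta(15/4, 5)
obs 5: x=0 → posterior Beta(15/4, 6)
obs 6: x=1 → posterior Beta(19/4, 6)
obs 7: x=0 → posterior Beta(19/4, 7)
obs 8: x=0 → posterior Beta(19/4, 8)
obs 9: x=0 → posterior Beta(19/4, 9)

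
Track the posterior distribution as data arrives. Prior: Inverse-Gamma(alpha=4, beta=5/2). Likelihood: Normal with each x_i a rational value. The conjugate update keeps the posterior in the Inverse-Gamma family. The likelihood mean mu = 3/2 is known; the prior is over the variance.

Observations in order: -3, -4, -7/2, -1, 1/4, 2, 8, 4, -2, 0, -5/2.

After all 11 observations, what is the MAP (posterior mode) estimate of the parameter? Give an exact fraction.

383/48

obs 1: x=-3 → posterior Inverse-Gamma(9/2, 101/8)
obs 2: x=-4 → posterior Inverse-Gamma(5, 111/4)
obs 3: x=-7/2 → posterior Inverse-Gamma(11/2, 161/4)
obs 4: x=-1 → posterior Inverse-Gamma(6, 347/8)
obs 5: x=1/4 → posterior Inverse-Gamma(13/2, 1413/32)
obs 6: x=2 → posterior Inverse-Gamma(7, 1417/32)
obs 7: x=8 → posterior Inverse-Gamma(15/2, 2093/32)
obs 8: x=4 → posterior Inverse-Gamma(8, 2193/32)
obs 9: x=-2 → posterior Inverse-Gamma(17/2, 2389/32)
obs 10: x=0 → posterior Inverse-Gamma(9, 2425/32)
obs 11: x=-5/2 → posterior Inverse-Gamma(19/2, 2681/32)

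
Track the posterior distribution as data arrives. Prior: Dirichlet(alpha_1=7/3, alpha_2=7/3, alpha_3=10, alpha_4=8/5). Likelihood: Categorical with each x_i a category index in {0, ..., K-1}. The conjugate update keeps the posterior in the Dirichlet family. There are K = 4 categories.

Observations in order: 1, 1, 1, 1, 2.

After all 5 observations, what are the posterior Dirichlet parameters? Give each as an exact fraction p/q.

alpha_1=7/3, alpha_2=19/3, alpha_3=11, alpha_4=8/5

obs 1: x=1 → posterior Dirichlet(7/3, 10/3, 10, 8/5)
obs 2: x=1 → posterior Dirichlet(7/3, 13/3, 10, 8/5)
obs 3: x=1 → posterior Dirichlet(7/3, 16/3, 10, 8/5)
obs 4: x=1 → posterior Dirichlet(7/3, 19/3, 10, 8/5)
obs 5: x=2 → posterior Dirichlet(7/3, 19/3, 11, 8/5)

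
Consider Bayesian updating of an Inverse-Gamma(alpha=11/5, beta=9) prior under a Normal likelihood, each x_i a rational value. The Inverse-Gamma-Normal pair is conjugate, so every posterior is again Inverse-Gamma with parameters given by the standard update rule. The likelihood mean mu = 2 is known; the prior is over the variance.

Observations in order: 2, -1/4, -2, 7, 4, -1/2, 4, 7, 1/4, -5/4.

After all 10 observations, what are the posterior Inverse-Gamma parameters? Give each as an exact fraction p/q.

obs 1: x=2 → posterior Inverse-Gamma(27/10, 9)
obs 2: x=-1/4 → posterior Inverse-Gamma(16/5, 369/32)
obs 3: x=-2 → posterior Inverse-Gamma(37/10, 625/32)
obs 4: x=7 → posterior Inverse-Gamma(21/5, 1025/32)
obs 5: x=4 → posterior Inverse-Gamma(47/10, 1089/32)
obs 6: x=-1/2 → posterior Inverse-Gamma(26/5, 1189/32)
obs 7: x=4 → posterior Inverse-Gamma(57/10, 1253/32)
obs 8: x=7 → posterior Inverse-Gamma(31/5, 1653/32)
obs 9: x=1/4 → posterior Inverse-Gamma(67/10, 851/16)
obs 10: x=-5/4 → posterior Inverse-Gamma(36/5, 1871/32)

alpha=36/5, beta=1871/32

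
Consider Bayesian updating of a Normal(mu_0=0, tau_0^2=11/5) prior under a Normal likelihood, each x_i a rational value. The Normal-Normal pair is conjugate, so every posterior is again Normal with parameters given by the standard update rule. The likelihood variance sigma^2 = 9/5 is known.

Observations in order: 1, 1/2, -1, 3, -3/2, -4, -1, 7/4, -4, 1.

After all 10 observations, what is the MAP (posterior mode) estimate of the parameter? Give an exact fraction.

obs 1: x=1 → posterior Normal(11/20, 99/100)
obs 2: x=1/2 → posterior Normal(33/62, 99/155)
obs 3: x=-1 → posterior Normal(11/84, 33/70)
obs 4: x=3 → posterior Normal(77/106, 99/265)
obs 5: x=-3/2 → posterior Normal(11/32, 99/320)
obs 6: x=-4 → posterior Normal(-22/75, 33/125)
obs 7: x=-1 → posterior Normal(-33/86, 99/430)
obs 8: x=7/4 → posterior Normal(-55/388, 99/485)
obs 9: x=-4 → posterior Normal(-77/144, 11/60)
obs 10: x=1 → posterior Normal(-11/28, 99/595)

-11/28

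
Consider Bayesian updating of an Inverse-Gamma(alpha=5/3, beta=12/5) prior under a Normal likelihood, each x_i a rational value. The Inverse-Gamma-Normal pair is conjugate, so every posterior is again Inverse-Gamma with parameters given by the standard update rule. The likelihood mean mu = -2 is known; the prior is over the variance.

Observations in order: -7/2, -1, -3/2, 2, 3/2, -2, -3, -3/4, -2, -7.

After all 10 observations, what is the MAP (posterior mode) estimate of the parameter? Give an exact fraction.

669/160

obs 1: x=-7/2 → posterior Inverse-Gamma(13/6, 141/40)
obs 2: x=-1 → posterior Inverse-Gamma(8/3, 161/40)
obs 3: x=-3/2 → posterior Inverse-Gamma(19/6, 83/20)
obs 4: x=2 → posterior Inverse-Gamma(11/3, 243/20)
obs 5: x=3/2 → posterior Inverse-Gamma(25/6, 731/40)
obs 6: x=-2 → posterior Inverse-Gamma(14/3, 731/40)
obs 7: x=-3 → posterior Inverse-Gamma(31/6, 751/40)
obs 8: x=-3/4 → posterior Inverse-Gamma(17/3, 3129/160)
obs 9: x=-2 → posterior Inverse-Gamma(37/6, 3129/160)
obs 10: x=-7 → posterior Inverse-Gamma(20/3, 5129/160)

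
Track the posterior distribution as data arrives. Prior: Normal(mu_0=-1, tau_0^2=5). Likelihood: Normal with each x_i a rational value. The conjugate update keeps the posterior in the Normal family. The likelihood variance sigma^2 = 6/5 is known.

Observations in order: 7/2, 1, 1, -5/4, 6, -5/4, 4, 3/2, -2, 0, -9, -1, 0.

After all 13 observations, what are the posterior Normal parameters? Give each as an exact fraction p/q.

mu_0=113/662, tau_0^2=30/331

obs 1: x=7/2 → posterior Normal(163/62, 30/31)
obs 2: x=1 → posterior Normal(213/112, 15/28)
obs 3: x=1 → posterior Normal(263/162, 10/27)
obs 4: x=-5/4 → posterior Normal(401/424, 15/53)
obs 5: x=6 → posterior Normal(1001/524, 30/131)
obs 6: x=-5/4 → posterior Normal(73/52, 5/26)
obs 7: x=4 → posterior Normal(319/181, 30/181)
obs 8: x=3/2 → posterior Normal(713/412, 15/103)
obs 9: x=-2 → posterior Normal(613/462, 10/77)
obs 10: x=0 → posterior Normal(613/512, 15/128)
obs 11: x=-9 → posterior Normal(163/562, 30/281)
obs 12: x=-1 → posterior Normal(113/612, 5/51)
obs 13: x=0 → posterior Normal(113/662, 30/331)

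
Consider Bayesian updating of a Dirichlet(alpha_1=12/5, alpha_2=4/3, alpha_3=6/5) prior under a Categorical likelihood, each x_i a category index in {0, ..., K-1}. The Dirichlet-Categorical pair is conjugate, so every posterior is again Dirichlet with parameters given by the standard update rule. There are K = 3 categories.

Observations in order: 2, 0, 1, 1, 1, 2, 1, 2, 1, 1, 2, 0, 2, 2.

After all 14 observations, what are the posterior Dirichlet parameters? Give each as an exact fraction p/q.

alpha_1=22/5, alpha_2=22/3, alpha_3=36/5

obs 1: x=2 → posterior Dirichlet(12/5, 4/3, 11/5)
obs 2: x=0 → posterior Dirichlet(17/5, 4/3, 11/5)
obs 3: x=1 → posterior Dirichlet(17/5, 7/3, 11/5)
obs 4: x=1 → posterior Dirichlet(17/5, 10/3, 11/5)
obs 5: x=1 → posterior Dirichlet(17/5, 13/3, 11/5)
obs 6: x=2 → posterior Dirichlet(17/5, 13/3, 16/5)
obs 7: x=1 → posterior Dirichlet(17/5, 16/3, 16/5)
obs 8: x=2 → posterior Dirichlet(17/5, 16/3, 21/5)
obs 9: x=1 → posterior Dirichlet(17/5, 19/3, 21/5)
obs 10: x=1 → posterior Dirichlet(17/5, 22/3, 21/5)
obs 11: x=2 → posterior Dirichlet(17/5, 22/3, 26/5)
obs 12: x=0 → posterior Dirichlet(22/5, 22/3, 26/5)
obs 13: x=2 → posterior Dirichlet(22/5, 22/3, 31/5)
obs 14: x=2 → posterior Dirichlet(22/5, 22/3, 36/5)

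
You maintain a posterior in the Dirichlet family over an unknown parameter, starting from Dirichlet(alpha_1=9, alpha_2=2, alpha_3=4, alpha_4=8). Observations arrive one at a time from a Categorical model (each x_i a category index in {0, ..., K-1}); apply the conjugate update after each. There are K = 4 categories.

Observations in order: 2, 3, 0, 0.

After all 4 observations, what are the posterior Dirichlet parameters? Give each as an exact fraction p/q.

obs 1: x=2 → posterior Dirichlet(9, 2, 5, 8)
obs 2: x=3 → posterior Dirichlet(9, 2, 5, 9)
obs 3: x=0 → posterior Dirichlet(10, 2, 5, 9)
obs 4: x=0 → posterior Dirichlet(11, 2, 5, 9)

alpha_1=11, alpha_2=2, alpha_3=5, alpha_4=9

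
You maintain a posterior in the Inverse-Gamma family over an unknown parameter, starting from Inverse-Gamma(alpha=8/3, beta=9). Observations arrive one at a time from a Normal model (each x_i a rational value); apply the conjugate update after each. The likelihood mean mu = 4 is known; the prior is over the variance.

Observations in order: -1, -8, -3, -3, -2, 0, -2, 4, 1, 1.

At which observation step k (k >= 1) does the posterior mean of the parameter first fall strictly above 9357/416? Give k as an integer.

obs 1: x=-1 → posterior Inverse-Gamma(19/6, 43/2)
obs 2: x=-8 → posterior Inverse-Gamma(11/3, 187/2)
obs 3: x=-3 → posterior Inverse-Gamma(25/6, 118)
obs 4: x=-3 → posterior Inverse-Gamma(14/3, 285/2)
obs 5: x=-2 → posterior Inverse-Gamma(31/6, 321/2)
obs 6: x=0 → posterior Inverse-Gamma(17/3, 337/2)
obs 7: x=-2 → posterior Inverse-Gamma(37/6, 373/2)
obs 8: x=4 → posterior Inverse-Gamma(20/3, 373/2)
obs 9: x=1 → posterior Inverse-Gamma(43/6, 191)
obs 10: x=1 → posterior Inverse-Gamma(23/3, 391/2)

k = 2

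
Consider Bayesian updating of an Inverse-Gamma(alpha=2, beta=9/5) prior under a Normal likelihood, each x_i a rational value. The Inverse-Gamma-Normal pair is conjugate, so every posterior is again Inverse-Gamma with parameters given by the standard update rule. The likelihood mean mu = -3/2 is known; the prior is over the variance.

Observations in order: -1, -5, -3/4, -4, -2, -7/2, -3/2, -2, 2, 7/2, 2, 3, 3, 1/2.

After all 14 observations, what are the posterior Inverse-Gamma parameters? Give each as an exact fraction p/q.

alpha=9, beta=9713/160

obs 1: x=-1 → posterior Inverse-Gamma(5/2, 77/40)
obs 2: x=-5 → posterior Inverse-Gamma(3, 161/20)
obs 3: x=-3/4 → posterior Inverse-Gamma(7/2, 1333/160)
obs 4: x=-4 → posterior Inverse-Gamma(4, 1833/160)
obs 5: x=-2 → posterior Inverse-Gamma(9/2, 1853/160)
obs 6: x=-7/2 → posterior Inverse-Gamma(5, 2173/160)
obs 7: x=-3/2 → posterior Inverse-Gamma(11/2, 2173/160)
obs 8: x=-2 → posterior Inverse-Gamma(6, 2193/160)
obs 9: x=2 → posterior Inverse-Gamma(13/2, 3173/160)
obs 10: x=7/2 → posterior Inverse-Gamma(7, 5173/160)
obs 11: x=2 → posterior Inverse-Gamma(15/2, 6153/160)
obs 12: x=3 → posterior Inverse-Gamma(8, 7773/160)
obs 13: x=3 → posterior Inverse-Gamma(17/2, 9393/160)
obs 14: x=1/2 → posterior Inverse-Gamma(9, 9713/160)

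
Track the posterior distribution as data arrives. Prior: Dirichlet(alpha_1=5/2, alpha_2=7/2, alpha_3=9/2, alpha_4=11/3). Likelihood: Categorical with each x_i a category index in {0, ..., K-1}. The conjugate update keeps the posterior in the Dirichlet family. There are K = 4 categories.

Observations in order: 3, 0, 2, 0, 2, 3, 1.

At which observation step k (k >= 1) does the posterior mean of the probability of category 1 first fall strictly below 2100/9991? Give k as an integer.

k = 3

obs 1: x=3 → posterior Dirichlet(5/2, 7/2, 9/2, 14/3)
obs 2: x=0 → posterior Dirichlet(7/2, 7/2, 9/2, 14/3)
obs 3: x=2 → posterior Dirichlet(7/2, 7/2, 11/2, 14/3)
obs 4: x=0 → posterior Dirichlet(9/2, 7/2, 11/2, 14/3)
obs 5: x=2 → posterior Dirichlet(9/2, 7/2, 13/2, 14/3)
obs 6: x=3 → posterior Dirichlet(9/2, 7/2, 13/2, 17/3)
obs 7: x=1 → posterior Dirichlet(9/2, 9/2, 13/2, 17/3)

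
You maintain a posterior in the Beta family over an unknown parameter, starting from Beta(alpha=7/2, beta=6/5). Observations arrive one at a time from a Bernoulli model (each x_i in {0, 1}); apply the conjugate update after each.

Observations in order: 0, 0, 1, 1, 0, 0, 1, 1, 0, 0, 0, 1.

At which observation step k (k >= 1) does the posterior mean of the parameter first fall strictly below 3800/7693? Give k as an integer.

k = 11

obs 1: x=0 → posterior Beta(7/2, 11/5)
obs 2: x=0 → posterior Beta(7/2, 16/5)
obs 3: x=1 → posterior Beta(9/2, 16/5)
obs 4: x=1 → posterior Beta(11/2, 16/5)
obs 5: x=0 → posterior Beta(11/2, 21/5)
obs 6: x=0 → posterior Beta(11/2, 26/5)
obs 7: x=1 → posterior Beta(13/2, 26/5)
obs 8: x=1 → posterior Beta(15/2, 26/5)
obs 9: x=0 → posterior Beta(15/2, 31/5)
obs 10: x=0 → posterior Beta(15/2, 36/5)
obs 11: x=0 → posterior Beta(15/2, 41/5)
obs 12: x=1 → posterior Beta(17/2, 41/5)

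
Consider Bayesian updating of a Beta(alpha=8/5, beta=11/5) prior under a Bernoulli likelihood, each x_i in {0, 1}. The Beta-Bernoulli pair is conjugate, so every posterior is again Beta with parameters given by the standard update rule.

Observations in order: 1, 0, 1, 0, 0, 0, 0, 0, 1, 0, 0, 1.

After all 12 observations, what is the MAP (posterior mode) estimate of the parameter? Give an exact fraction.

1/3

obs 1: x=1 → posterior Beta(13/5, 11/5)
obs 2: x=0 → posterior Beta(13/5, 16/5)
obs 3: x=1 → posterior Beta(18/5, 16/5)
obs 4: x=0 → posterior Beta(18/5, 21/5)
obs 5: x=0 → posterior Beta(18/5, 26/5)
obs 6: x=0 → posterior Beta(18/5, 31/5)
obs 7: x=0 → posterior Beta(18/5, 36/5)
obs 8: x=0 → posterior Beta(18/5, 41/5)
obs 9: x=1 → posterior Beta(23/5, 41/5)
obs 10: x=0 → posterior Beta(23/5, 46/5)
obs 11: x=0 → posterior Beta(23/5, 51/5)
obs 12: x=1 → posterior Beta(28/5, 51/5)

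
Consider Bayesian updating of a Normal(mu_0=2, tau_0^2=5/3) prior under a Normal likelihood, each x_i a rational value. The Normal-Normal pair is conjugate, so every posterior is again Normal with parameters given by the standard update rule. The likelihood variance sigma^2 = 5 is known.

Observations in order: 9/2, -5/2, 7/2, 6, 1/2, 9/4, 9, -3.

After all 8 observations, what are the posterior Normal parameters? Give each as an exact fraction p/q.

obs 1: x=9/2 → posterior Normal(21/8, 5/4)
obs 2: x=-5/2 → posterior Normal(8/5, 1)
obs 3: x=7/2 → posterior Normal(23/12, 5/6)
obs 4: x=6 → posterior Normal(5/2, 5/7)
obs 5: x=1/2 → posterior Normal(9/4, 5/8)
obs 6: x=9/4 → posterior Normal(9/4, 5/9)
obs 7: x=9 → posterior Normal(117/40, 1/2)
obs 8: x=-3 → posterior Normal(105/44, 5/11)

mu_0=105/44, tau_0^2=5/11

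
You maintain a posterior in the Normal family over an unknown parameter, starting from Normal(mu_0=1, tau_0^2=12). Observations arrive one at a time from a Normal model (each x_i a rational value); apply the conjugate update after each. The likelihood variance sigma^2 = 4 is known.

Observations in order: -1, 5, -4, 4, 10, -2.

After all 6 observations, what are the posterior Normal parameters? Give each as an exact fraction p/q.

mu_0=37/19, tau_0^2=12/19

obs 1: x=-1 → posterior Normal(-1/2, 3)
obs 2: x=5 → posterior Normal(13/7, 12/7)
obs 3: x=-4 → posterior Normal(1/10, 6/5)
obs 4: x=4 → posterior Normal(1, 12/13)
obs 5: x=10 → posterior Normal(43/16, 3/4)
obs 6: x=-2 → posterior Normal(37/19, 12/19)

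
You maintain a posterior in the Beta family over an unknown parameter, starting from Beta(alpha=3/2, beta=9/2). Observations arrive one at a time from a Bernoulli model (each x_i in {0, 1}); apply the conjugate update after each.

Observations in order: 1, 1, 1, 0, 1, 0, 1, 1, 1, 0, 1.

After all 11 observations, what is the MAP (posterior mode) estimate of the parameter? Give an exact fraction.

17/30

obs 1: x=1 → posterior Beta(5/2, 9/2)
obs 2: x=1 → posterior Beta(7/2, 9/2)
obs 3: x=1 → posterior Beta(9/2, 9/2)
obs 4: x=0 → posterior Beta(9/2, 11/2)
obs 5: x=1 → posterior Beta(11/2, 11/2)
obs 6: x=0 → posterior Beta(11/2, 13/2)
obs 7: x=1 → posterior Beta(13/2, 13/2)
obs 8: x=1 → posterior Beta(15/2, 13/2)
obs 9: x=1 → posterior Beta(17/2, 13/2)
obs 10: x=0 → posterior Beta(17/2, 15/2)
obs 11: x=1 → posterior Beta(19/2, 15/2)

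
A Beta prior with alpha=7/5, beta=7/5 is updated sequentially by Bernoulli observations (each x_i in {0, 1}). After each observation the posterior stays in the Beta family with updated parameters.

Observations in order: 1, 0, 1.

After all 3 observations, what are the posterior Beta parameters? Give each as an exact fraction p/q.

alpha=17/5, beta=12/5

obs 1: x=1 → posterior Beta(12/5, 7/5)
obs 2: x=0 → posterior Beta(12/5, 12/5)
obs 3: x=1 → posterior Beta(17/5, 12/5)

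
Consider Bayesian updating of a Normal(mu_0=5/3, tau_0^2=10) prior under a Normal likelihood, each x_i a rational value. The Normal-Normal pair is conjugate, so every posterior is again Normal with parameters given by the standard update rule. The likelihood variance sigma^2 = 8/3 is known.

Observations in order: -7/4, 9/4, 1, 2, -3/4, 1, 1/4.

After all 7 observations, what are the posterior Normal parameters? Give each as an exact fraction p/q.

mu_0=200/327, tau_0^2=40/109

obs 1: x=-7/4 → posterior Normal(-235/228, 40/19)
obs 2: x=9/4 → posterior Normal(5/12, 20/17)
obs 3: x=1 → posterior Normal(25/42, 40/49)
obs 4: x=2 → posterior Normal(355/384, 5/8)
obs 5: x=-3/4 → posterior Normal(575/948, 40/79)
obs 6: x=1 → posterior Normal(755/1128, 20/47)
obs 7: x=1/4 → posterior Normal(200/327, 40/109)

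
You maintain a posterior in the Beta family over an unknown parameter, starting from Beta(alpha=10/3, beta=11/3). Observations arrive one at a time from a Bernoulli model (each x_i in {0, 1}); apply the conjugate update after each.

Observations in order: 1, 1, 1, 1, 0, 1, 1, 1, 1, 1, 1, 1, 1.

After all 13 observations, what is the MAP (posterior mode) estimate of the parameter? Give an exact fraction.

obs 1: x=1 → posterior Beta(13/3, 11/3)
obs 2: x=1 → posterior Beta(16/3, 11/3)
obs 3: x=1 → posterior Beta(19/3, 11/3)
obs 4: x=1 → posterior Beta(22/3, 11/3)
obs 5: x=0 → posterior Beta(22/3, 14/3)
obs 6: x=1 → posterior Beta(25/3, 14/3)
obs 7: x=1 → posterior Beta(28/3, 14/3)
obs 8: x=1 → posterior Beta(31/3, 14/3)
obs 9: x=1 → posterior Beta(34/3, 14/3)
obs 10: x=1 → posterior Beta(37/3, 14/3)
obs 11: x=1 → posterior Beta(40/3, 14/3)
obs 12: x=1 → posterior Beta(43/3, 14/3)
obs 13: x=1 → posterior Beta(46/3, 14/3)

43/54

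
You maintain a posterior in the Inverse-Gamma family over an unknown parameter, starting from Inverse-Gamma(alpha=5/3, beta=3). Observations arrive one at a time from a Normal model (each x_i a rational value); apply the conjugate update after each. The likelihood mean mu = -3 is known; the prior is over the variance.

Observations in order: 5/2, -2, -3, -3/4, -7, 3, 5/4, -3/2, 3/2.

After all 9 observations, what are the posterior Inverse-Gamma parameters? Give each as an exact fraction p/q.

alpha=37/6, beta=1079/16

obs 1: x=5/2 → posterior Inverse-Gamma(13/6, 145/8)
obs 2: x=-2 → posterior Inverse-Gamma(8/3, 149/8)
obs 3: x=-3 → posterior Inverse-Gamma(19/6, 149/8)
obs 4: x=-3/4 → posterior Inverse-Gamma(11/3, 677/32)
obs 5: x=-7 → posterior Inverse-Gamma(25/6, 933/32)
obs 6: x=3 → posterior Inverse-Gamma(14/3, 1509/32)
obs 7: x=5/4 → posterior Inverse-Gamma(31/6, 899/16)
obs 8: x=-3/2 → posterior Inverse-Gamma(17/3, 917/16)
obs 9: x=3/2 → posterior Inverse-Gamma(37/6, 1079/16)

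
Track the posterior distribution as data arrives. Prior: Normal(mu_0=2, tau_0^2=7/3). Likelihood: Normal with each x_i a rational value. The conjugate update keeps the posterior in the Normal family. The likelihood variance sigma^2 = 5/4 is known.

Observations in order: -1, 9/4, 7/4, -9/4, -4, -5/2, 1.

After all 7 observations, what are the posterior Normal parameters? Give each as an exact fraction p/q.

obs 1: x=-1 → posterior Normal(2/43, 35/43)
obs 2: x=9/4 → posterior Normal(65/71, 35/71)
obs 3: x=7/4 → posterior Normal(38/33, 35/99)
obs 4: x=-9/4 → posterior Normal(51/127, 35/127)
obs 5: x=-4 → posterior Normal(-61/155, 7/31)
obs 6: x=-5/2 → posterior Normal(-131/183, 35/183)
obs 7: x=1 → posterior Normal(-103/211, 35/211)

mu_0=-103/211, tau_0^2=35/211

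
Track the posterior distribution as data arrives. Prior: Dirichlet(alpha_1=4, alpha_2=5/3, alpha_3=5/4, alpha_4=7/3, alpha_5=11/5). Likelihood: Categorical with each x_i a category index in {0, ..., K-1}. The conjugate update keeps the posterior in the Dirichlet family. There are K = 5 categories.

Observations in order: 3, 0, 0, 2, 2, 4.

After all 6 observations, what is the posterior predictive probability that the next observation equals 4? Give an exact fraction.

obs 1: x=3 → posterior Dirichlet(4, 5/3, 5/4, 10/3, 11/5)
obs 2: x=0 → posterior Dirichlet(5, 5/3, 5/4, 10/3, 11/5)
obs 3: x=0 → posterior Dirichlet(6, 5/3, 5/4, 10/3, 11/5)
obs 4: x=2 → posterior Dirichlet(6, 5/3, 9/4, 10/3, 11/5)
obs 5: x=2 → posterior Dirichlet(6, 5/3, 13/4, 10/3, 11/5)
obs 6: x=4 → posterior Dirichlet(6, 5/3, 13/4, 10/3, 16/5)

64/349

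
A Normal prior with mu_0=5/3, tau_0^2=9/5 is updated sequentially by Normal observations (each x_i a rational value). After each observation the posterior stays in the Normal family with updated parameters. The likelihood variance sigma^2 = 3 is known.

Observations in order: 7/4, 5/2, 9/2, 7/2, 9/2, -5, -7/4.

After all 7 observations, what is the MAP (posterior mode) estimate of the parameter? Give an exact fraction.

obs 1: x=7/4 → posterior Normal(163/96, 9/8)
obs 2: x=5/2 → posterior Normal(23/12, 9/11)
obs 3: x=9/2 → posterior Normal(415/168, 9/14)
obs 4: x=7/2 → posterior Normal(541/204, 9/17)
obs 5: x=9/2 → posterior Normal(703/240, 9/20)
obs 6: x=-5 → posterior Normal(523/276, 9/23)
obs 7: x=-7/4 → posterior Normal(115/78, 9/26)

115/78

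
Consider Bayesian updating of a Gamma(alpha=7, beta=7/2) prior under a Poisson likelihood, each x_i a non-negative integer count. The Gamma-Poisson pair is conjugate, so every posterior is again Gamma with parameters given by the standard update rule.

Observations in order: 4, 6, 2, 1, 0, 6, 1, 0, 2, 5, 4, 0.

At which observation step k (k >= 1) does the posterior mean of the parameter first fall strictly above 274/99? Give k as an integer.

obs 1: x=4 → posterior Gamma(11, 9/2)
obs 2: x=6 → posterior Gamma(17, 11/2)
obs 3: x=2 → posterior Gamma(19, 13/2)
obs 4: x=1 → posterior Gamma(20, 15/2)
obs 5: x=0 → posterior Gamma(20, 17/2)
obs 6: x=6 → posterior Gamma(26, 19/2)
obs 7: x=1 → posterior Gamma(27, 21/2)
obs 8: x=0 → posterior Gamma(27, 23/2)
obs 9: x=2 → posterior Gamma(29, 25/2)
obs 10: x=5 → posterior Gamma(34, 27/2)
obs 11: x=4 → posterior Gamma(38, 29/2)
obs 12: x=0 → posterior Gamma(38, 31/2)

k = 2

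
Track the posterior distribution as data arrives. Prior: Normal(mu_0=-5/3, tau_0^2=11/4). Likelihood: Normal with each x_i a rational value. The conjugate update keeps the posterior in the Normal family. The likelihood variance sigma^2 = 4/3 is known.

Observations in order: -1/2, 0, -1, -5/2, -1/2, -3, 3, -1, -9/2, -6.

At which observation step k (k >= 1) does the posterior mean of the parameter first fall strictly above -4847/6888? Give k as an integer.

obs 1: x=-1/2 → posterior Normal(-37/42, 44/49)
obs 2: x=0 → posterior Normal(-259/492, 22/41)
obs 3: x=-1 → posterior Normal(-457/690, 44/115)
obs 4: x=-5/2 → posterior Normal(-119/111, 11/37)
obs 5: x=-1/2 → posterior Normal(-1051/1086, 44/181)
obs 6: x=-3 → posterior Normal(-1645/1284, 22/107)
obs 7: x=3 → posterior Normal(-1051/1482, 44/247)
obs 8: x=-1 → posterior Normal(-1249/1680, 11/70)
obs 9: x=-9/2 → posterior Normal(-1070/939, 44/313)
obs 10: x=-6 → posterior Normal(-832/519, 22/173)

k = 2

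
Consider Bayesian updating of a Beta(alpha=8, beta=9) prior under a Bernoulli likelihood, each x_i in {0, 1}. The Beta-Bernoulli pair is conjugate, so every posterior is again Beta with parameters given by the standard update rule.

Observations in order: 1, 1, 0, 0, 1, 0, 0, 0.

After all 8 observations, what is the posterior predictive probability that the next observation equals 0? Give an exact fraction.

14/25

obs 1: x=1 → posterior Beta(9, 9)
obs 2: x=1 → posterior Beta(10, 9)
obs 3: x=0 → posterior Beta(10, 10)
obs 4: x=0 → posterior Beta(10, 11)
obs 5: x=1 → posterior Beta(11, 11)
obs 6: x=0 → posterior Beta(11, 12)
obs 7: x=0 → posterior Beta(11, 13)
obs 8: x=0 → posterior Beta(11, 14)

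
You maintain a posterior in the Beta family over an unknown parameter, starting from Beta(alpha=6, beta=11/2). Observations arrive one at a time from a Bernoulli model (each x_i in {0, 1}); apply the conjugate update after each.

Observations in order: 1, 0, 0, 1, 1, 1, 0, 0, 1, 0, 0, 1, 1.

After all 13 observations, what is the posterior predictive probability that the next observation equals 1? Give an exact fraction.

obs 1: x=1 → posterior Beta(7, 11/2)
obs 2: x=0 → posterior Beta(7, 13/2)
obs 3: x=0 → posterior Beta(7, 15/2)
obs 4: x=1 → posterior Beta(8, 15/2)
obs 5: x=1 → posterior Beta(9, 15/2)
obs 6: x=1 → posterior Beta(10, 15/2)
obs 7: x=0 → posterior Beta(10, 17/2)
obs 8: x=0 → posterior Beta(10, 19/2)
obs 9: x=1 → posterior Beta(11, 19/2)
obs 10: x=0 → posterior Beta(11, 21/2)
obs 11: x=0 → posterior Beta(11, 23/2)
obs 12: x=1 → posterior Beta(12, 23/2)
obs 13: x=1 → posterior Beta(13, 23/2)

26/49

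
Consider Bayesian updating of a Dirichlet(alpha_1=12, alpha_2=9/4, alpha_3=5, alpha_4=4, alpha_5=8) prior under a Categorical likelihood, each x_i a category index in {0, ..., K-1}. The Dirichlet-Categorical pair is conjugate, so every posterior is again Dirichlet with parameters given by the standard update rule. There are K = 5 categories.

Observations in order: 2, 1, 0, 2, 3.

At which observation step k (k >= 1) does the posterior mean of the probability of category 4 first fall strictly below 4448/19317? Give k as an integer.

obs 1: x=2 → posterior Dirichlet(12, 9/4, 6, 4, 8)
obs 2: x=1 → posterior Dirichlet(12, 13/4, 6, 4, 8)
obs 3: x=0 → posterior Dirichlet(13, 13/4, 6, 4, 8)
obs 4: x=2 → posterior Dirichlet(13, 13/4, 7, 4, 8)
obs 5: x=3 → posterior Dirichlet(13, 13/4, 7, 5, 8)

k = 4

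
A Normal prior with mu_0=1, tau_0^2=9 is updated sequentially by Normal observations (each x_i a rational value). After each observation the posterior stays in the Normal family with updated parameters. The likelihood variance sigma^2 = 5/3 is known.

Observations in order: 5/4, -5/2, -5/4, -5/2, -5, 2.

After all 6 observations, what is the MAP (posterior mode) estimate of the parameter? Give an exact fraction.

obs 1: x=5/4 → posterior Normal(155/128, 45/32)
obs 2: x=-5/2 → posterior Normal(-115/236, 45/59)
obs 3: x=-5/4 → posterior Normal(-125/172, 45/86)
obs 4: x=-5/2 → posterior Normal(-130/113, 45/113)
obs 5: x=-5 → posterior Normal(-53/28, 9/28)
obs 6: x=2 → posterior Normal(-211/167, 45/167)

-211/167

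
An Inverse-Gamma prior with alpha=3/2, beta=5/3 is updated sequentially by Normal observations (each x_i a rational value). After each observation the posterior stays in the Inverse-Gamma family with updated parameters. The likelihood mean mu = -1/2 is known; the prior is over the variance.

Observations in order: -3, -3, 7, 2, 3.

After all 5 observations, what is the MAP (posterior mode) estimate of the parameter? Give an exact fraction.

obs 1: x=-3 → posterior Inverse-Gamma(2, 115/24)
obs 2: x=-3 → posterior Inverse-Gamma(5/2, 95/12)
obs 3: x=7 → posterior Inverse-Gamma(3, 865/24)
obs 4: x=2 → posterior Inverse-Gamma(7/2, 235/6)
obs 5: x=3 → posterior Inverse-Gamma(4, 1087/24)

1087/120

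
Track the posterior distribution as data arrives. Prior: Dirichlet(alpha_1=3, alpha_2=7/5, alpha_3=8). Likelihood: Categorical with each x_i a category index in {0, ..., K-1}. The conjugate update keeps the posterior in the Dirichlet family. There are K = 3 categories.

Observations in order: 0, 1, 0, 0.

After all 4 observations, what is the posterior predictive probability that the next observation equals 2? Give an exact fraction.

20/41

obs 1: x=0 → posterior Dirichlet(4, 7/5, 8)
obs 2: x=1 → posterior Dirichlet(4, 12/5, 8)
obs 3: x=0 → posterior Dirichlet(5, 12/5, 8)
obs 4: x=0 → posterior Dirichlet(6, 12/5, 8)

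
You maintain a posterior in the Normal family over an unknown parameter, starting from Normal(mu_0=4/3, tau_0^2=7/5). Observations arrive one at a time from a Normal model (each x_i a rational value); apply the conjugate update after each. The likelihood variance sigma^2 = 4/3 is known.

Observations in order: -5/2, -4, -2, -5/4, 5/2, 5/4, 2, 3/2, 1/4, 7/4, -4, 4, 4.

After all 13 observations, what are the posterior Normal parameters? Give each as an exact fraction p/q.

mu_0=601/1758, tau_0^2=28/293

obs 1: x=-5/2 → posterior Normal(-155/246, 28/41)
obs 2: x=-4 → posterior Normal(-659/372, 14/31)
obs 3: x=-2 → posterior Normal(-911/498, 28/83)
obs 4: x=-5/4 → posterior Normal(-2137/1248, 7/26)
obs 5: x=5/2 → posterior Normal(-1507/1500, 28/125)
obs 6: x=5/4 → posterior Normal(-149/219, 14/73)
obs 7: x=2 → posterior Normal(-172/501, 28/167)
obs 8: x=3/2 → posterior Normal(-155/1128, 7/47)
obs 9: x=1/4 → posterior Normal(-13/132, 28/209)
obs 10: x=7/4 → posterior Normal(97/1380, 14/115)
obs 11: x=-4 → posterior Normal(-407/1506, 28/251)
obs 12: x=4 → posterior Normal(97/1632, 7/68)
obs 13: x=4 → posterior Normal(601/1758, 28/293)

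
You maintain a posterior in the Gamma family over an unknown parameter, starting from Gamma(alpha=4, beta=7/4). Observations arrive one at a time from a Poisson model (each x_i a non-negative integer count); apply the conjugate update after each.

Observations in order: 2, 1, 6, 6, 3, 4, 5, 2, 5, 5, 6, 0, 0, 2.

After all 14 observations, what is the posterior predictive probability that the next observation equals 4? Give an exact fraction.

obs 1: x=2 → posterior Gamma(6, 11/4)
obs 2: x=1 → posterior Gamma(7, 15/4)
obs 3: x=6 → posterior Gamma(13, 19/4)
obs 4: x=6 → posterior Gamma(19, 23/4)
obs 5: x=3 → posterior Gamma(22, 27/4)
obs 6: x=4 → posterior Gamma(26, 31/4)
obs 7: x=5 → posterior Gamma(31, 35/4)
obs 8: x=2 → posterior Gamma(33, 39/4)
obs 9: x=5 → posterior Gamma(38, 43/4)
obs 10: x=5 → posterior Gamma(43, 47/4)
obs 11: x=6 → posterior Gamma(49, 51/4)
obs 12: x=0 → posterior Gamma(49, 55/4)
obs 13: x=0 → posterior Gamma(49, 59/4)
obs 14: x=2 → posterior Gamma(51, 63/4)

4727590974809657321444125685918806020962485388312709513242586833291280538680145004125674646068847872/27171533427169145948033313815083770302683986759248413894490616910987463428445969005305074705966325643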